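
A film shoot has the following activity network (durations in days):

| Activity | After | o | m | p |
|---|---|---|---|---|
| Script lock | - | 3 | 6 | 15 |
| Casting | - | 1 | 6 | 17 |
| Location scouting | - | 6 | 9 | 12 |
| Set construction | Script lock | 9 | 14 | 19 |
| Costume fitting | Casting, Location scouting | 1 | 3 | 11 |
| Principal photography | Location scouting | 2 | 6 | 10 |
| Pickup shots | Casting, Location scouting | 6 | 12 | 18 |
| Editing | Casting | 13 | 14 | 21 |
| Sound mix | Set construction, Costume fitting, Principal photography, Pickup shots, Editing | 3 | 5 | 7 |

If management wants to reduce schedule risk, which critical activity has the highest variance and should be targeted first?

te_Script lock = (3 + 4·6 + 15)/6 = 42/6 = 7; σ²_Script lock = ((15−3)/6)² = 4.000
te_Casting = (1 + 4·6 + 17)/6 = 42/6 = 7; σ²_Casting = ((17−1)/6)² = 7.111
te_Location scouting = (6 + 4·9 + 12)/6 = 54/6 = 9; σ²_Location scouting = ((12−6)/6)² = 1.000
te_Set construction = (9 + 4·14 + 19)/6 = 84/6 = 14; σ²_Set construction = ((19−9)/6)² = 2.778
te_Costume fitting = (1 + 4·3 + 11)/6 = 24/6 = 4; σ²_Costume fitting = ((11−1)/6)² = 2.778
te_Principal photography = (2 + 4·6 + 10)/6 = 36/6 = 6; σ²_Principal photography = ((10−2)/6)² = 1.778
te_Pickup shots = (6 + 4·12 + 18)/6 = 72/6 = 12; σ²_Pickup shots = ((18−6)/6)² = 4.000
te_Editing = (13 + 4·14 + 21)/6 = 90/6 = 15; σ²_Editing = ((21−13)/6)² = 1.778
te_Sound mix = (3 + 4·5 + 7)/6 = 30/6 = 5; σ²_Sound mix = ((7−3)/6)² = 0.444

Forward pass:
ES_Script lock = 0; EF_Script lock = 7
ES_Casting = 0; EF_Casting = 7
ES_Location scouting = 0; EF_Location scouting = 9
ES_Set construction = 7; EF_Set construction = 7+14 = 21
ES_Costume fitting = max(EF_Casting=7, EF_Location scouting=9) = 9; EF_Costume fitting = 9+4 = 13
ES_Principal photography = 9; EF_Principal photography = 9+6 = 15
ES_Pickup shots = max(EF_Casting=7, EF_Location scouting=9) = 9; EF_Pickup shots = 9+12 = 21
ES_Editing = 7; EF_Editing = 7+15 = 22
ES_Sound mix = max(EF_Set construction=21, EF_Costume fitting=13, EF_Principal photography=15, EF_Pickup shots=21, EF_Editing=22) = 22; EF_Sound mix = 22+5 = 27
Expected project duration μ = 27 days. Critical path: Casting → Editing → Sound mix.

Variances on critical path: σ²_Casting=7.111, σ²_Editing=1.778, σ²_Sound mix=0.444.
Largest is σ²_Casting = 7.111.

Casting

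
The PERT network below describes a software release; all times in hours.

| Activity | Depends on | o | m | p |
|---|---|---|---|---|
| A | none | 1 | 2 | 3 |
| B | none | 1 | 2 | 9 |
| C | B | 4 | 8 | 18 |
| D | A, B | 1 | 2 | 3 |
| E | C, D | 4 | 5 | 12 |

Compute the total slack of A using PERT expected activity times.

8 hours

te_A = (1 + 4·2 + 3)/6 = 12/6 = 2
te_B = (1 + 4·2 + 9)/6 = 18/6 = 3
te_C = (4 + 4·8 + 18)/6 = 54/6 = 9
te_D = (1 + 4·2 + 3)/6 = 12/6 = 2
te_E = (4 + 4·5 + 12)/6 = 36/6 = 6

Forward pass:
ES_A = 0; EF_A = 2
ES_B = 0; EF_B = 3
ES_C = 3; EF_C = 3+9 = 12
ES_D = max(EF_A=2, EF_B=3) = 3; EF_D = 3+2 = 5
ES_E = max(EF_C=12, EF_D=5) = 12; EF_E = 12+6 = 18
Expected project duration μ = 18 hours. Critical path: B → C → E.

Backward pass:
LF_E = 18; LS_E = 18−6 = 12
LF_D = LS_E = 12; LS_D = 12−2 = 10
LF_C = LS_E = 12; LS_C = 12−9 = 3
LF_B = min(LS_C=3, LS_D=10) = 3; LS_B = 3−3 = 0
LF_A = LS_D = 10; LS_A = 10−2 = 8
Slack_A = LS_A − ES_A = 8 − 0 = 8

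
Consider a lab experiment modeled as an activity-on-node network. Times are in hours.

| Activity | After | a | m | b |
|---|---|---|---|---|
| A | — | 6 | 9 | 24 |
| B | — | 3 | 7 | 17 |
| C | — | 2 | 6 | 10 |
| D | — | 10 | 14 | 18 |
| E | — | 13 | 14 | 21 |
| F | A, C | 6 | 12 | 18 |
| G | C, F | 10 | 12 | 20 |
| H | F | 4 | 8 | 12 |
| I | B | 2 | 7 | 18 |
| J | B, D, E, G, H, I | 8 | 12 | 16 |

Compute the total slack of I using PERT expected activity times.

te_A = (6 + 4·9 + 24)/6 = 66/6 = 11
te_B = (3 + 4·7 + 17)/6 = 48/6 = 8
te_C = (2 + 4·6 + 10)/6 = 36/6 = 6
te_D = (10 + 4·14 + 18)/6 = 84/6 = 14
te_E = (13 + 4·14 + 21)/6 = 90/6 = 15
te_F = (6 + 4·12 + 18)/6 = 72/6 = 12
te_G = (10 + 4·12 + 20)/6 = 78/6 = 13
te_H = (4 + 4·8 + 12)/6 = 48/6 = 8
te_I = (2 + 4·7 + 18)/6 = 48/6 = 8
te_J = (8 + 4·12 + 16)/6 = 72/6 = 12

Forward pass:
ES_A = 0; EF_A = 11
ES_B = 0; EF_B = 8
ES_C = 0; EF_C = 6
ES_D = 0; EF_D = 14
ES_E = 0; EF_E = 15
ES_F = max(EF_A=11, EF_C=6) = 11; EF_F = 11+12 = 23
ES_G = max(EF_C=6, EF_F=23) = 23; EF_G = 23+13 = 36
ES_H = 23; EF_H = 23+8 = 31
ES_I = 8; EF_I = 8+8 = 16
ES_J = max(EF_B=8, EF_D=14, EF_E=15, EF_G=36, EF_H=31, EF_I=16) = 36; EF_J = 36+12 = 48
Expected project duration μ = 48 hours. Critical path: A → F → G → J.

Backward pass:
LF_J = 48; LS_J = 48−12 = 36
LF_I = LS_J = 36; LS_I = 36−8 = 28
LF_H = LS_J = 36; LS_H = 36−8 = 28
LF_G = LS_J = 36; LS_G = 36−13 = 23
LF_F = min(LS_G=23, LS_H=28) = 23; LS_F = 23−12 = 11
LF_E = LS_J = 36; LS_E = 36−15 = 21
LF_D = LS_J = 36; LS_D = 36−14 = 22
LF_C = min(LS_F=11, LS_G=23) = 11; LS_C = 11−6 = 5
LF_B = min(LS_I=28, LS_J=36) = 28; LS_B = 28−8 = 20
LF_A = LS_F = 11; LS_A = 11−11 = 0
Slack_I = LS_I − ES_I = 28 − 8 = 20

20 hours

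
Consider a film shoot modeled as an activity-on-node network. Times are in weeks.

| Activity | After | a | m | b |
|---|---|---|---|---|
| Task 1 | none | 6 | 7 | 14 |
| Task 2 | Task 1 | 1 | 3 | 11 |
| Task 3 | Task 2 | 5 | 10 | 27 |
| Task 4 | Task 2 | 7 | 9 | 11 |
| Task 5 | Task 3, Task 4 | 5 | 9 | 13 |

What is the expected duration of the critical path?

33 weeks

te_Task 1 = (6 + 4·7 + 14)/6 = 48/6 = 8
te_Task 2 = (1 + 4·3 + 11)/6 = 24/6 = 4
te_Task 3 = (5 + 4·10 + 27)/6 = 72/6 = 12
te_Task 4 = (7 + 4·9 + 11)/6 = 54/6 = 9
te_Task 5 = (5 + 4·9 + 13)/6 = 54/6 = 9

Forward pass:
ES_Task 1 = 0; EF_Task 1 = 8
ES_Task 2 = 8; EF_Task 2 = 8+4 = 12
ES_Task 3 = 12; EF_Task 3 = 12+12 = 24
ES_Task 4 = 12; EF_Task 4 = 12+9 = 21
ES_Task 5 = max(EF_Task 3=24, EF_Task 4=21) = 24; EF_Task 5 = 24+9 = 33
Expected project duration μ = 33 weeks. Critical path: Task 1 → Task 2 → Task 3 → Task 5.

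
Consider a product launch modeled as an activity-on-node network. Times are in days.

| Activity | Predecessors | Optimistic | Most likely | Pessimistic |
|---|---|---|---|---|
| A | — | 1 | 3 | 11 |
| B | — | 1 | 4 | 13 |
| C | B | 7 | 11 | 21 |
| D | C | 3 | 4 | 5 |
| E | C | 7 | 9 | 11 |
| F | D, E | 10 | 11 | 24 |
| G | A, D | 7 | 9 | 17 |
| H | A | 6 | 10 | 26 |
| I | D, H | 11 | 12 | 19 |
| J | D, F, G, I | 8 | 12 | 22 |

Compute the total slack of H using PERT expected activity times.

10 days

te_A = (1 + 4·3 + 11)/6 = 24/6 = 4
te_B = (1 + 4·4 + 13)/6 = 30/6 = 5
te_C = (7 + 4·11 + 21)/6 = 72/6 = 12
te_D = (3 + 4·4 + 5)/6 = 24/6 = 4
te_E = (7 + 4·9 + 11)/6 = 54/6 = 9
te_F = (10 + 4·11 + 24)/6 = 78/6 = 13
te_G = (7 + 4·9 + 17)/6 = 60/6 = 10
te_H = (6 + 4·10 + 26)/6 = 72/6 = 12
te_I = (11 + 4·12 + 19)/6 = 78/6 = 13
te_J = (8 + 4·12 + 22)/6 = 78/6 = 13

Forward pass:
ES_A = 0; EF_A = 4
ES_B = 0; EF_B = 5
ES_C = 5; EF_C = 5+12 = 17
ES_D = 17; EF_D = 17+4 = 21
ES_E = 17; EF_E = 17+9 = 26
ES_F = max(EF_D=21, EF_E=26) = 26; EF_F = 26+13 = 39
ES_G = max(EF_A=4, EF_D=21) = 21; EF_G = 21+10 = 31
ES_H = 4; EF_H = 4+12 = 16
ES_I = max(EF_D=21, EF_H=16) = 21; EF_I = 21+13 = 34
ES_J = max(EF_D=21, EF_F=39, EF_G=31, EF_I=34) = 39; EF_J = 39+13 = 52
Expected project duration μ = 52 days. Critical path: B → C → E → F → J.

Backward pass:
LF_J = 52; LS_J = 52−13 = 39
LF_I = LS_J = 39; LS_I = 39−13 = 26
LF_H = LS_I = 26; LS_H = 26−12 = 14
LF_G = LS_J = 39; LS_G = 39−10 = 29
LF_F = LS_J = 39; LS_F = 39−13 = 26
LF_E = LS_F = 26; LS_E = 26−9 = 17
LF_D = min(LS_F=26, LS_G=29, LS_I=26, LS_J=39) = 26; LS_D = 26−4 = 22
LF_C = min(LS_D=22, LS_E=17) = 17; LS_C = 17−12 = 5
LF_B = LS_C = 5; LS_B = 5−5 = 0
LF_A = min(LS_G=29, LS_H=14) = 14; LS_A = 14−4 = 10
Slack_H = LS_H − ES_H = 14 − 4 = 10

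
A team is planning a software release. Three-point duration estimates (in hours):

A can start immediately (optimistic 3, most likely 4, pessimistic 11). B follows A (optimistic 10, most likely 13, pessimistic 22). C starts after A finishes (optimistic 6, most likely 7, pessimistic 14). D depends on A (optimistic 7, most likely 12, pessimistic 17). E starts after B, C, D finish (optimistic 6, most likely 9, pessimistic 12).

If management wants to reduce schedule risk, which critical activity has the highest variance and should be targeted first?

te_A = (3 + 4·4 + 11)/6 = 30/6 = 5; σ²_A = ((11−3)/6)² = 1.778
te_B = (10 + 4·13 + 22)/6 = 84/6 = 14; σ²_B = ((22−10)/6)² = 4.000
te_C = (6 + 4·7 + 14)/6 = 48/6 = 8; σ²_C = ((14−6)/6)² = 1.778
te_D = (7 + 4·12 + 17)/6 = 72/6 = 12; σ²_D = ((17−7)/6)² = 2.778
te_E = (6 + 4·9 + 12)/6 = 54/6 = 9; σ²_E = ((12−6)/6)² = 1.000

Forward pass:
ES_A = 0; EF_A = 5
ES_B = 5; EF_B = 5+14 = 19
ES_C = 5; EF_C = 5+8 = 13
ES_D = 5; EF_D = 5+12 = 17
ES_E = max(EF_B=19, EF_C=13, EF_D=17) = 19; EF_E = 19+9 = 28
Expected project duration μ = 28 hours. Critical path: A → B → E.

Variances on critical path: σ²_A=1.778, σ²_B=4.000, σ²_E=1.000.
Largest is σ²_B = 4.000.

B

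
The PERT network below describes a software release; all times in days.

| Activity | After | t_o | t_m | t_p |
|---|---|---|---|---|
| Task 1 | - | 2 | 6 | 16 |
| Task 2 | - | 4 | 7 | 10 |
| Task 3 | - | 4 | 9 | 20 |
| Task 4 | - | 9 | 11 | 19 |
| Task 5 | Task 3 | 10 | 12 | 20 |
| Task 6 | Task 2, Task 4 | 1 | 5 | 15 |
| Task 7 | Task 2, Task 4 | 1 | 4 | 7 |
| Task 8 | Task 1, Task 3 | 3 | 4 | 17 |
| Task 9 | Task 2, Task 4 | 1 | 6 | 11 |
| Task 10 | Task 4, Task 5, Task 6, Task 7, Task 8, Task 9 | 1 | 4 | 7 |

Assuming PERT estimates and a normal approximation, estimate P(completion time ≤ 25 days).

0.272

te_Task 1 = (2 + 4·6 + 16)/6 = 42/6 = 7; σ²_Task 1 = ((16−2)/6)² = 5.444
te_Task 2 = (4 + 4·7 + 10)/6 = 42/6 = 7; σ²_Task 2 = ((10−4)/6)² = 1.000
te_Task 3 = (4 + 4·9 + 20)/6 = 60/6 = 10; σ²_Task 3 = ((20−4)/6)² = 7.111
te_Task 4 = (9 + 4·11 + 19)/6 = 72/6 = 12; σ²_Task 4 = ((19−9)/6)² = 2.778
te_Task 5 = (10 + 4·12 + 20)/6 = 78/6 = 13; σ²_Task 5 = ((20−10)/6)² = 2.778
te_Task 6 = (1 + 4·5 + 15)/6 = 36/6 = 6; σ²_Task 6 = ((15−1)/6)² = 5.444
te_Task 7 = (1 + 4·4 + 7)/6 = 24/6 = 4; σ²_Task 7 = ((7−1)/6)² = 1.000
te_Task 8 = (3 + 4·4 + 17)/6 = 36/6 = 6; σ²_Task 8 = ((17−3)/6)² = 5.444
te_Task 9 = (1 + 4·6 + 11)/6 = 36/6 = 6; σ²_Task 9 = ((11−1)/6)² = 2.778
te_Task 10 = (1 + 4·4 + 7)/6 = 24/6 = 4; σ²_Task 10 = ((7−1)/6)² = 1.000

Forward pass:
ES_Task 1 = 0; EF_Task 1 = 7
ES_Task 2 = 0; EF_Task 2 = 7
ES_Task 3 = 0; EF_Task 3 = 10
ES_Task 4 = 0; EF_Task 4 = 12
ES_Task 5 = 10; EF_Task 5 = 10+13 = 23
ES_Task 6 = max(EF_Task 2=7, EF_Task 4=12) = 12; EF_Task 6 = 12+6 = 18
ES_Task 7 = max(EF_Task 2=7, EF_Task 4=12) = 12; EF_Task 7 = 12+4 = 16
ES_Task 8 = max(EF_Task 1=7, EF_Task 3=10) = 10; EF_Task 8 = 10+6 = 16
ES_Task 9 = max(EF_Task 2=7, EF_Task 4=12) = 12; EF_Task 9 = 12+6 = 18
ES_Task 10 = max(EF_Task 4=12, EF_Task 5=23, EF_Task 6=18, EF_Task 7=16, EF_Task 8=16, EF_Task 9=18) = 23; EF_Task 10 = 23+4 = 27
Expected project duration μ = 27 days. Critical path: Task 3 → Task 5 → Task 10.

Variance along critical path = 7.111 + 2.778 + 1.000 = 10.889; σ = √10.889 = 3.300 days.
Z = (25 − 27) / 3.300 = -0.606
P(T ≤ 25) = Φ(-0.606) ≈ 0.272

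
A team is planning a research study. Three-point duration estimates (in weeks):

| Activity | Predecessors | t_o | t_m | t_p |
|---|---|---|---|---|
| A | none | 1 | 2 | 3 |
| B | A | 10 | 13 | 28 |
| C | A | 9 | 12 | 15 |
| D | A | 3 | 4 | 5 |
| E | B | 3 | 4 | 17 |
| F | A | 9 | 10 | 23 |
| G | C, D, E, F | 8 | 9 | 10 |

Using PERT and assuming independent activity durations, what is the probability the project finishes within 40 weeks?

te_A = (1 + 4·2 + 3)/6 = 12/6 = 2; σ²_A = ((3−1)/6)² = 0.111
te_B = (10 + 4·13 + 28)/6 = 90/6 = 15; σ²_B = ((28−10)/6)² = 9.000
te_C = (9 + 4·12 + 15)/6 = 72/6 = 12; σ²_C = ((15−9)/6)² = 1.000
te_D = (3 + 4·4 + 5)/6 = 24/6 = 4; σ²_D = ((5−3)/6)² = 0.111
te_E = (3 + 4·4 + 17)/6 = 36/6 = 6; σ²_E = ((17−3)/6)² = 5.444
te_F = (9 + 4·10 + 23)/6 = 72/6 = 12; σ²_F = ((23−9)/6)² = 5.444
te_G = (8 + 4·9 + 10)/6 = 54/6 = 9; σ²_G = ((10−8)/6)² = 0.111

Forward pass:
ES_A = 0; EF_A = 2
ES_B = 2; EF_B = 2+15 = 17
ES_C = 2; EF_C = 2+12 = 14
ES_D = 2; EF_D = 2+4 = 6
ES_E = 17; EF_E = 17+6 = 23
ES_F = 2; EF_F = 2+12 = 14
ES_G = max(EF_C=14, EF_D=6, EF_E=23, EF_F=14) = 23; EF_G = 23+9 = 32
Expected project duration μ = 32 weeks. Critical path: A → B → E → G.

Variance along critical path = 0.111 + 9.000 + 5.444 + 0.111 = 14.667; σ = √14.667 = 3.830 weeks.
Z = (40 − 32) / 3.830 = 2.089
P(T ≤ 40) = Φ(2.089) ≈ 0.982

0.982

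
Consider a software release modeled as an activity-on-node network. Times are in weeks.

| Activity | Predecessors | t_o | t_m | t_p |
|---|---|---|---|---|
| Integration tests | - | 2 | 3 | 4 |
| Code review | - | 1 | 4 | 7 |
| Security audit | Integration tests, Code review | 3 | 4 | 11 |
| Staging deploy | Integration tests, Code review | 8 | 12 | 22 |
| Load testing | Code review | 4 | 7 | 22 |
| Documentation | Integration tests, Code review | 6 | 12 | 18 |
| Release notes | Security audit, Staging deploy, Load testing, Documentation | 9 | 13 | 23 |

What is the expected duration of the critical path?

31 weeks

te_Integration tests = (2 + 4·3 + 4)/6 = 18/6 = 3
te_Code review = (1 + 4·4 + 7)/6 = 24/6 = 4
te_Security audit = (3 + 4·4 + 11)/6 = 30/6 = 5
te_Staging deploy = (8 + 4·12 + 22)/6 = 78/6 = 13
te_Load testing = (4 + 4·7 + 22)/6 = 54/6 = 9
te_Documentation = (6 + 4·12 + 18)/6 = 72/6 = 12
te_Release notes = (9 + 4·13 + 23)/6 = 84/6 = 14

Forward pass:
ES_Integration tests = 0; EF_Integration tests = 3
ES_Code review = 0; EF_Code review = 4
ES_Security audit = max(EF_Integration tests=3, EF_Code review=4) = 4; EF_Security audit = 4+5 = 9
ES_Staging deploy = max(EF_Integration tests=3, EF_Code review=4) = 4; EF_Staging deploy = 4+13 = 17
ES_Load testing = 4; EF_Load testing = 4+9 = 13
ES_Documentation = max(EF_Integration tests=3, EF_Code review=4) = 4; EF_Documentation = 4+12 = 16
ES_Release notes = max(EF_Security audit=9, EF_Staging deploy=17, EF_Load testing=13, EF_Documentation=16) = 17; EF_Release notes = 17+14 = 31
Expected project duration μ = 31 weeks. Critical path: Code review → Staging deploy → Release notes.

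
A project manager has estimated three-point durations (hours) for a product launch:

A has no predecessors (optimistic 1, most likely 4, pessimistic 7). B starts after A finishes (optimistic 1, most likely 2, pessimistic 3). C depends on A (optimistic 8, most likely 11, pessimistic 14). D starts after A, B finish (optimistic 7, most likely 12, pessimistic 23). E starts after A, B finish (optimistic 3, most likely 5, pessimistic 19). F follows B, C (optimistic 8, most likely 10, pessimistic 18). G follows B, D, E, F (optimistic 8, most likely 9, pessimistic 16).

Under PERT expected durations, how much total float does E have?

13 hours

te_A = (1 + 4·4 + 7)/6 = 24/6 = 4
te_B = (1 + 4·2 + 3)/6 = 12/6 = 2
te_C = (8 + 4·11 + 14)/6 = 66/6 = 11
te_D = (7 + 4·12 + 23)/6 = 78/6 = 13
te_E = (3 + 4·5 + 19)/6 = 42/6 = 7
te_F = (8 + 4·10 + 18)/6 = 66/6 = 11
te_G = (8 + 4·9 + 16)/6 = 60/6 = 10

Forward pass:
ES_A = 0; EF_A = 4
ES_B = 4; EF_B = 4+2 = 6
ES_C = 4; EF_C = 4+11 = 15
ES_D = max(EF_A=4, EF_B=6) = 6; EF_D = 6+13 = 19
ES_E = max(EF_A=4, EF_B=6) = 6; EF_E = 6+7 = 13
ES_F = max(EF_B=6, EF_C=15) = 15; EF_F = 15+11 = 26
ES_G = max(EF_B=6, EF_D=19, EF_E=13, EF_F=26) = 26; EF_G = 26+10 = 36
Expected project duration μ = 36 hours. Critical path: A → C → F → G.

Backward pass:
LF_G = 36; LS_G = 36−10 = 26
LF_F = LS_G = 26; LS_F = 26−11 = 15
LF_E = LS_G = 26; LS_E = 26−7 = 19
LF_D = LS_G = 26; LS_D = 26−13 = 13
LF_C = LS_F = 15; LS_C = 15−11 = 4
LF_B = min(LS_D=13, LS_E=19, LS_F=15, LS_G=26) = 13; LS_B = 13−2 = 11
LF_A = min(LS_B=11, LS_C=4, LS_D=13, LS_E=19) = 4; LS_A = 4−4 = 0
Slack_E = LS_E − ES_E = 19 − 6 = 13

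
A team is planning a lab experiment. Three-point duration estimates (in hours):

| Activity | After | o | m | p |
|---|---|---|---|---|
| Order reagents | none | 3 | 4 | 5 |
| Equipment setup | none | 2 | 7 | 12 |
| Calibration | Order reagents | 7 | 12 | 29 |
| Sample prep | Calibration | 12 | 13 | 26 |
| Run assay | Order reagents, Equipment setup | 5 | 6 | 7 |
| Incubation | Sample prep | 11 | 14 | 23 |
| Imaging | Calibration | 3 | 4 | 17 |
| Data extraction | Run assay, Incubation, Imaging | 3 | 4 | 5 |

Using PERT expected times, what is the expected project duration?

52 hours

te_Order reagents = (3 + 4·4 + 5)/6 = 24/6 = 4
te_Equipment setup = (2 + 4·7 + 12)/6 = 42/6 = 7
te_Calibration = (7 + 4·12 + 29)/6 = 84/6 = 14
te_Sample prep = (12 + 4·13 + 26)/6 = 90/6 = 15
te_Run assay = (5 + 4·6 + 7)/6 = 36/6 = 6
te_Incubation = (11 + 4·14 + 23)/6 = 90/6 = 15
te_Imaging = (3 + 4·4 + 17)/6 = 36/6 = 6
te_Data extraction = (3 + 4·4 + 5)/6 = 24/6 = 4

Forward pass:
ES_Order reagents = 0; EF_Order reagents = 4
ES_Equipment setup = 0; EF_Equipment setup = 7
ES_Calibration = 4; EF_Calibration = 4+14 = 18
ES_Sample prep = 18; EF_Sample prep = 18+15 = 33
ES_Run assay = max(EF_Order reagents=4, EF_Equipment setup=7) = 7; EF_Run assay = 7+6 = 13
ES_Incubation = 33; EF_Incubation = 33+15 = 48
ES_Imaging = 18; EF_Imaging = 18+6 = 24
ES_Data extraction = max(EF_Run assay=13, EF_Incubation=48, EF_Imaging=24) = 48; EF_Data extraction = 48+4 = 52
Expected project duration μ = 52 hours. Critical path: Order reagents → Calibration → Sample prep → Incubation → Data extraction.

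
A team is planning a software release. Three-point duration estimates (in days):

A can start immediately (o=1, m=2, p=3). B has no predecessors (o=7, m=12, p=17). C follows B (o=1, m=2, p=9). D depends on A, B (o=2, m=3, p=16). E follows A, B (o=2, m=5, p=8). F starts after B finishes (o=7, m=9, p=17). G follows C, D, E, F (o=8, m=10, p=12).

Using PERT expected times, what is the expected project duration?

te_A = (1 + 4·2 + 3)/6 = 12/6 = 2
te_B = (7 + 4·12 + 17)/6 = 72/6 = 12
te_C = (1 + 4·2 + 9)/6 = 18/6 = 3
te_D = (2 + 4·3 + 16)/6 = 30/6 = 5
te_E = (2 + 4·5 + 8)/6 = 30/6 = 5
te_F = (7 + 4·9 + 17)/6 = 60/6 = 10
te_G = (8 + 4·10 + 12)/6 = 60/6 = 10

Forward pass:
ES_A = 0; EF_A = 2
ES_B = 0; EF_B = 12
ES_C = 12; EF_C = 12+3 = 15
ES_D = max(EF_A=2, EF_B=12) = 12; EF_D = 12+5 = 17
ES_E = max(EF_A=2, EF_B=12) = 12; EF_E = 12+5 = 17
ES_F = 12; EF_F = 12+10 = 22
ES_G = max(EF_C=15, EF_D=17, EF_E=17, EF_F=22) = 22; EF_G = 22+10 = 32
Expected project duration μ = 32 days. Critical path: B → F → G.

32 days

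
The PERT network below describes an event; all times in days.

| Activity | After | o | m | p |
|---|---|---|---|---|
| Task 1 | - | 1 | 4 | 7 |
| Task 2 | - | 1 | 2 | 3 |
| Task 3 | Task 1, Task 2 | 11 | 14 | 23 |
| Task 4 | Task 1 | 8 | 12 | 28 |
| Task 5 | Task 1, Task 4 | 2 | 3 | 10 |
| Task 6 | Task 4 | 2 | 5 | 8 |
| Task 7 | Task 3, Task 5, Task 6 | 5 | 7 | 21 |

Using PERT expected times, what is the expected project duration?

32 days

te_Task 1 = (1 + 4·4 + 7)/6 = 24/6 = 4
te_Task 2 = (1 + 4·2 + 3)/6 = 12/6 = 2
te_Task 3 = (11 + 4·14 + 23)/6 = 90/6 = 15
te_Task 4 = (8 + 4·12 + 28)/6 = 84/6 = 14
te_Task 5 = (2 + 4·3 + 10)/6 = 24/6 = 4
te_Task 6 = (2 + 4·5 + 8)/6 = 30/6 = 5
te_Task 7 = (5 + 4·7 + 21)/6 = 54/6 = 9

Forward pass:
ES_Task 1 = 0; EF_Task 1 = 4
ES_Task 2 = 0; EF_Task 2 = 2
ES_Task 3 = max(EF_Task 1=4, EF_Task 2=2) = 4; EF_Task 3 = 4+15 = 19
ES_Task 4 = 4; EF_Task 4 = 4+14 = 18
ES_Task 5 = max(EF_Task 1=4, EF_Task 4=18) = 18; EF_Task 5 = 18+4 = 22
ES_Task 6 = 18; EF_Task 6 = 18+5 = 23
ES_Task 7 = max(EF_Task 3=19, EF_Task 5=22, EF_Task 6=23) = 23; EF_Task 7 = 23+9 = 32
Expected project duration μ = 32 days. Critical path: Task 1 → Task 4 → Task 6 → Task 7.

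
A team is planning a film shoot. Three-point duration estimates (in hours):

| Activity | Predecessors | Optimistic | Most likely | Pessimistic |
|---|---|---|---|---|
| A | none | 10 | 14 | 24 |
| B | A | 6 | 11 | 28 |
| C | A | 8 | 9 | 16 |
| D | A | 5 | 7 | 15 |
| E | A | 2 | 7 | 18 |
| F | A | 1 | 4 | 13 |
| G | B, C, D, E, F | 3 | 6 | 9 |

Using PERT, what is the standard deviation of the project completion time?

te_A = (10 + 4·14 + 24)/6 = 90/6 = 15; σ²_A = ((24−10)/6)² = 5.444
te_B = (6 + 4·11 + 28)/6 = 78/6 = 13; σ²_B = ((28−6)/6)² = 13.444
te_C = (8 + 4·9 + 16)/6 = 60/6 = 10; σ²_C = ((16−8)/6)² = 1.778
te_D = (5 + 4·7 + 15)/6 = 48/6 = 8; σ²_D = ((15−5)/6)² = 2.778
te_E = (2 + 4·7 + 18)/6 = 48/6 = 8; σ²_E = ((18−2)/6)² = 7.111
te_F = (1 + 4·4 + 13)/6 = 30/6 = 5; σ²_F = ((13−1)/6)² = 4.000
te_G = (3 + 4·6 + 9)/6 = 36/6 = 6; σ²_G = ((9−3)/6)² = 1.000

Forward pass:
ES_A = 0; EF_A = 15
ES_B = 15; EF_B = 15+13 = 28
ES_C = 15; EF_C = 15+10 = 25
ES_D = 15; EF_D = 15+8 = 23
ES_E = 15; EF_E = 15+8 = 23
ES_F = 15; EF_F = 15+5 = 20
ES_G = max(EF_B=28, EF_C=25, EF_D=23, EF_E=23, EF_F=20) = 28; EF_G = 28+6 = 34
Expected project duration μ = 34 hours. Critical path: A → B → G.

Variance along critical path = 5.444 + 13.444 + 1.000 = 19.889
σ = √19.889 = 4.460 hours

4.46 hours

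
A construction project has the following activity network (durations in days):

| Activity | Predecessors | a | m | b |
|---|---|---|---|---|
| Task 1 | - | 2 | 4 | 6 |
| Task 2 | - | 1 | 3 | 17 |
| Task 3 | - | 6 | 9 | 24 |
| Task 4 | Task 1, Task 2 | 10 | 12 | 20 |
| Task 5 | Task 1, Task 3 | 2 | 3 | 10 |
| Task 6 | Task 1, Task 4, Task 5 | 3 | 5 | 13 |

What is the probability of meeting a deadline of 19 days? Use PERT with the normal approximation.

te_Task 1 = (2 + 4·4 + 6)/6 = 24/6 = 4; σ²_Task 1 = ((6−2)/6)² = 0.444
te_Task 2 = (1 + 4·3 + 17)/6 = 30/6 = 5; σ²_Task 2 = ((17−1)/6)² = 7.111
te_Task 3 = (6 + 4·9 + 24)/6 = 66/6 = 11; σ²_Task 3 = ((24−6)/6)² = 9.000
te_Task 4 = (10 + 4·12 + 20)/6 = 78/6 = 13; σ²_Task 4 = ((20−10)/6)² = 2.778
te_Task 5 = (2 + 4·3 + 10)/6 = 24/6 = 4; σ²_Task 5 = ((10−2)/6)² = 1.778
te_Task 6 = (3 + 4·5 + 13)/6 = 36/6 = 6; σ²_Task 6 = ((13−3)/6)² = 2.778

Forward pass:
ES_Task 1 = 0; EF_Task 1 = 4
ES_Task 2 = 0; EF_Task 2 = 5
ES_Task 3 = 0; EF_Task 3 = 11
ES_Task 4 = max(EF_Task 1=4, EF_Task 2=5) = 5; EF_Task 4 = 5+13 = 18
ES_Task 5 = max(EF_Task 1=4, EF_Task 3=11) = 11; EF_Task 5 = 11+4 = 15
ES_Task 6 = max(EF_Task 1=4, EF_Task 4=18, EF_Task 5=15) = 18; EF_Task 6 = 18+6 = 24
Expected project duration μ = 24 days. Critical path: Task 2 → Task 4 → Task 6.

Variance along critical path = 7.111 + 2.778 + 2.778 = 12.667; σ = √12.667 = 3.559 days.
Z = (19 − 24) / 3.559 = -1.405
P(T ≤ 19) = Φ(-1.405) ≈ 0.080

0.080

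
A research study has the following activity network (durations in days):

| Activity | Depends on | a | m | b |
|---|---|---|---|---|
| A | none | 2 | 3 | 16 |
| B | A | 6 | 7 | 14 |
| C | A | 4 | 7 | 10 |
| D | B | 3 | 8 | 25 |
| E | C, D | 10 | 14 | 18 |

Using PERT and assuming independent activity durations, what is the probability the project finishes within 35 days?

te_A = (2 + 4·3 + 16)/6 = 30/6 = 5; σ²_A = ((16−2)/6)² = 5.444
te_B = (6 + 4·7 + 14)/6 = 48/6 = 8; σ²_B = ((14−6)/6)² = 1.778
te_C = (4 + 4·7 + 10)/6 = 42/6 = 7; σ²_C = ((10−4)/6)² = 1.000
te_D = (3 + 4·8 + 25)/6 = 60/6 = 10; σ²_D = ((25−3)/6)² = 13.444
te_E = (10 + 4·14 + 18)/6 = 84/6 = 14; σ²_E = ((18−10)/6)² = 1.778

Forward pass:
ES_A = 0; EF_A = 5
ES_B = 5; EF_B = 5+8 = 13
ES_C = 5; EF_C = 5+7 = 12
ES_D = 13; EF_D = 13+10 = 23
ES_E = max(EF_C=12, EF_D=23) = 23; EF_E = 23+14 = 37
Expected project duration μ = 37 days. Critical path: A → B → D → E.

Variance along critical path = 5.444 + 1.778 + 13.444 + 1.778 = 22.444; σ = √22.444 = 4.738 days.
Z = (35 − 37) / 4.738 = -0.422
P(T ≤ 35) = Φ(-0.422) ≈ 0.336

0.336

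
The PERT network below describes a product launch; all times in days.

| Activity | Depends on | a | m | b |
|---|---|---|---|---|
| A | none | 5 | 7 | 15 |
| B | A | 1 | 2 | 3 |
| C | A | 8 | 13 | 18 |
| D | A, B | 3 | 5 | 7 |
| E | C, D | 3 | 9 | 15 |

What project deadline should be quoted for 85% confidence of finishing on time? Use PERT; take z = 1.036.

33.2 days

te_A = (5 + 4·7 + 15)/6 = 48/6 = 8; σ²_A = ((15−5)/6)² = 2.778
te_B = (1 + 4·2 + 3)/6 = 12/6 = 2; σ²_B = ((3−1)/6)² = 0.111
te_C = (8 + 4·13 + 18)/6 = 78/6 = 13; σ²_C = ((18−8)/6)² = 2.778
te_D = (3 + 4·5 + 7)/6 = 30/6 = 5; σ²_D = ((7−3)/6)² = 0.444
te_E = (3 + 4·9 + 15)/6 = 54/6 = 9; σ²_E = ((15−3)/6)² = 4.000

Forward pass:
ES_A = 0; EF_A = 8
ES_B = 8; EF_B = 8+2 = 10
ES_C = 8; EF_C = 8+13 = 21
ES_D = max(EF_A=8, EF_B=10) = 10; EF_D = 10+5 = 15
ES_E = max(EF_C=21, EF_D=15) = 21; EF_E = 21+9 = 30
Expected project duration μ = 30 days. Critical path: A → C → E.

Variance along critical path = 2.778 + 2.778 + 4.000 = 9.556; σ = 3.091 days.
D = μ + z·σ = 30 + 1.036·3.091 = 33.2 days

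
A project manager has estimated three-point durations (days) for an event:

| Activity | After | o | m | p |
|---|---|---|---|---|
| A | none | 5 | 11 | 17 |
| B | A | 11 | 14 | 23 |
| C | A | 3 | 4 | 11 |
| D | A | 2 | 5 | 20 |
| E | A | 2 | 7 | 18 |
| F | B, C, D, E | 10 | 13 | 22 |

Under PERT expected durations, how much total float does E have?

te_A = (5 + 4·11 + 17)/6 = 66/6 = 11
te_B = (11 + 4·14 + 23)/6 = 90/6 = 15
te_C = (3 + 4·4 + 11)/6 = 30/6 = 5
te_D = (2 + 4·5 + 20)/6 = 42/6 = 7
te_E = (2 + 4·7 + 18)/6 = 48/6 = 8
te_F = (10 + 4·13 + 22)/6 = 84/6 = 14

Forward pass:
ES_A = 0; EF_A = 11
ES_B = 11; EF_B = 11+15 = 26
ES_C = 11; EF_C = 11+5 = 16
ES_D = 11; EF_D = 11+7 = 18
ES_E = 11; EF_E = 11+8 = 19
ES_F = max(EF_B=26, EF_C=16, EF_D=18, EF_E=19) = 26; EF_F = 26+14 = 40
Expected project duration μ = 40 days. Critical path: A → B → F.

Backward pass:
LF_F = 40; LS_F = 40−14 = 26
LF_E = LS_F = 26; LS_E = 26−8 = 18
LF_D = LS_F = 26; LS_D = 26−7 = 19
LF_C = LS_F = 26; LS_C = 26−5 = 21
LF_B = LS_F = 26; LS_B = 26−15 = 11
LF_A = min(LS_B=11, LS_C=21, LS_D=19, LS_E=18) = 11; LS_A = 11−11 = 0
Slack_E = LS_E − ES_E = 18 − 11 = 7

7 days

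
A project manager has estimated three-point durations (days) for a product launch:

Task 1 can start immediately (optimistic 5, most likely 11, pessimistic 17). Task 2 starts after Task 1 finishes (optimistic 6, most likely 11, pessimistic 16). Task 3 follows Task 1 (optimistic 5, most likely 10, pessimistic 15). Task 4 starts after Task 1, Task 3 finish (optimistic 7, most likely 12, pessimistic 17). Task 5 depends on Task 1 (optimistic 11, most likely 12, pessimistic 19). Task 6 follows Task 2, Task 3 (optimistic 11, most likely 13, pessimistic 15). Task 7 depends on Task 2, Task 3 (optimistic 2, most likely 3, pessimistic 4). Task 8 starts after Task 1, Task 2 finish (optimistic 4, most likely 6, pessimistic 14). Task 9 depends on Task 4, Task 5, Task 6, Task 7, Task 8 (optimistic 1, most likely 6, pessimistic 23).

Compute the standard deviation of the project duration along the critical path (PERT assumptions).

4.55 days

te_Task 1 = (5 + 4·11 + 17)/6 = 66/6 = 11; σ²_Task 1 = ((17−5)/6)² = 4.000
te_Task 2 = (6 + 4·11 + 16)/6 = 66/6 = 11; σ²_Task 2 = ((16−6)/6)² = 2.778
te_Task 3 = (5 + 4·10 + 15)/6 = 60/6 = 10; σ²_Task 3 = ((15−5)/6)² = 2.778
te_Task 4 = (7 + 4·12 + 17)/6 = 72/6 = 12; σ²_Task 4 = ((17−7)/6)² = 2.778
te_Task 5 = (11 + 4·12 + 19)/6 = 78/6 = 13; σ²_Task 5 = ((19−11)/6)² = 1.778
te_Task 6 = (11 + 4·13 + 15)/6 = 78/6 = 13; σ²_Task 6 = ((15−11)/6)² = 0.444
te_Task 7 = (2 + 4·3 + 4)/6 = 18/6 = 3; σ²_Task 7 = ((4−2)/6)² = 0.111
te_Task 8 = (4 + 4·6 + 14)/6 = 42/6 = 7; σ²_Task 8 = ((14−4)/6)² = 2.778
te_Task 9 = (1 + 4·6 + 23)/6 = 48/6 = 8; σ²_Task 9 = ((23−1)/6)² = 13.444

Forward pass:
ES_Task 1 = 0; EF_Task 1 = 11
ES_Task 2 = 11; EF_Task 2 = 11+11 = 22
ES_Task 3 = 11; EF_Task 3 = 11+10 = 21
ES_Task 4 = max(EF_Task 1=11, EF_Task 3=21) = 21; EF_Task 4 = 21+12 = 33
ES_Task 5 = 11; EF_Task 5 = 11+13 = 24
ES_Task 6 = max(EF_Task 2=22, EF_Task 3=21) = 22; EF_Task 6 = 22+13 = 35
ES_Task 7 = max(EF_Task 2=22, EF_Task 3=21) = 22; EF_Task 7 = 22+3 = 25
ES_Task 8 = max(EF_Task 1=11, EF_Task 2=22) = 22; EF_Task 8 = 22+7 = 29
ES_Task 9 = max(EF_Task 4=33, EF_Task 5=24, EF_Task 6=35, EF_Task 7=25, EF_Task 8=29) = 35; EF_Task 9 = 35+8 = 43
Expected project duration μ = 43 days. Critical path: Task 1 → Task 2 → Task 6 → Task 9.

Variance along critical path = 4.000 + 2.778 + 0.444 + 13.444 = 20.667
σ = √20.667 = 4.546 days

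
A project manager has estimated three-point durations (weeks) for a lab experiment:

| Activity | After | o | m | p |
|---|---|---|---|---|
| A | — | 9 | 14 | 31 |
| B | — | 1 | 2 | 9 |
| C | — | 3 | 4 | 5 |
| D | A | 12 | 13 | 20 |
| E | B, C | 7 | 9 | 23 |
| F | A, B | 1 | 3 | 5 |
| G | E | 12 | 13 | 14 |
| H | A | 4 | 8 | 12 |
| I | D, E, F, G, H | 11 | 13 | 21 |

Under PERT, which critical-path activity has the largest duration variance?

A

te_A = (9 + 4·14 + 31)/6 = 96/6 = 16; σ²_A = ((31−9)/6)² = 13.444
te_B = (1 + 4·2 + 9)/6 = 18/6 = 3; σ²_B = ((9−1)/6)² = 1.778
te_C = (3 + 4·4 + 5)/6 = 24/6 = 4; σ²_C = ((5−3)/6)² = 0.111
te_D = (12 + 4·13 + 20)/6 = 84/6 = 14; σ²_D = ((20−12)/6)² = 1.778
te_E = (7 + 4·9 + 23)/6 = 66/6 = 11; σ²_E = ((23−7)/6)² = 7.111
te_F = (1 + 4·3 + 5)/6 = 18/6 = 3; σ²_F = ((5−1)/6)² = 0.444
te_G = (12 + 4·13 + 14)/6 = 78/6 = 13; σ²_G = ((14−12)/6)² = 0.111
te_H = (4 + 4·8 + 12)/6 = 48/6 = 8; σ²_H = ((12−4)/6)² = 1.778
te_I = (11 + 4·13 + 21)/6 = 84/6 = 14; σ²_I = ((21−11)/6)² = 2.778

Forward pass:
ES_A = 0; EF_A = 16
ES_B = 0; EF_B = 3
ES_C = 0; EF_C = 4
ES_D = 16; EF_D = 16+14 = 30
ES_E = max(EF_B=3, EF_C=4) = 4; EF_E = 4+11 = 15
ES_F = max(EF_A=16, EF_B=3) = 16; EF_F = 16+3 = 19
ES_G = 15; EF_G = 15+13 = 28
ES_H = 16; EF_H = 16+8 = 24
ES_I = max(EF_D=30, EF_E=15, EF_F=19, EF_G=28, EF_H=24) = 30; EF_I = 30+14 = 44
Expected project duration μ = 44 weeks. Critical path: A → D → I.

Variances on critical path: σ²_A=13.444, σ²_D=1.778, σ²_I=2.778.
Largest is σ²_A = 13.444.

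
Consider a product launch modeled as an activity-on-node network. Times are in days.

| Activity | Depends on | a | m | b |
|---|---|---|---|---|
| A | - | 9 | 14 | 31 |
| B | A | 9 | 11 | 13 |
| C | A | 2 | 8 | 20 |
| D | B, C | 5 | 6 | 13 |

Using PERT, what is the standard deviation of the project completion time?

3.96 days

te_A = (9 + 4·14 + 31)/6 = 96/6 = 16; σ²_A = ((31−9)/6)² = 13.444
te_B = (9 + 4·11 + 13)/6 = 66/6 = 11; σ²_B = ((13−9)/6)² = 0.444
te_C = (2 + 4·8 + 20)/6 = 54/6 = 9; σ²_C = ((20−2)/6)² = 9.000
te_D = (5 + 4·6 + 13)/6 = 42/6 = 7; σ²_D = ((13−5)/6)² = 1.778

Forward pass:
ES_A = 0; EF_A = 16
ES_B = 16; EF_B = 16+11 = 27
ES_C = 16; EF_C = 16+9 = 25
ES_D = max(EF_B=27, EF_C=25) = 27; EF_D = 27+7 = 34
Expected project duration μ = 34 days. Critical path: A → B → D.

Variance along critical path = 13.444 + 0.444 + 1.778 = 15.667
σ = √15.667 = 3.958 days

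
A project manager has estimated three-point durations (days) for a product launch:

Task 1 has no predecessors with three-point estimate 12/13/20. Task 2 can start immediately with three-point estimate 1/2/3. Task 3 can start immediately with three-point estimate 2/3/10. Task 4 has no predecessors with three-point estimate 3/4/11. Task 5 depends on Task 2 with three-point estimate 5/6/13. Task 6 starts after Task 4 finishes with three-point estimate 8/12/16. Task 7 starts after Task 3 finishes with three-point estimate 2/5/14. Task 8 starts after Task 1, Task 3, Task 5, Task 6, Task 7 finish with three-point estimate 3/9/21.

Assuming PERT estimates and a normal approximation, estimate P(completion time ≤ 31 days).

0.871

te_Task 1 = (12 + 4·13 + 20)/6 = 84/6 = 14; σ²_Task 1 = ((20−12)/6)² = 1.778
te_Task 2 = (1 + 4·2 + 3)/6 = 12/6 = 2; σ²_Task 2 = ((3−1)/6)² = 0.111
te_Task 3 = (2 + 4·3 + 10)/6 = 24/6 = 4; σ²_Task 3 = ((10−2)/6)² = 1.778
te_Task 4 = (3 + 4·4 + 11)/6 = 30/6 = 5; σ²_Task 4 = ((11−3)/6)² = 1.778
te_Task 5 = (5 + 4·6 + 13)/6 = 42/6 = 7; σ²_Task 5 = ((13−5)/6)² = 1.778
te_Task 6 = (8 + 4·12 + 16)/6 = 72/6 = 12; σ²_Task 6 = ((16−8)/6)² = 1.778
te_Task 7 = (2 + 4·5 + 14)/6 = 36/6 = 6; σ²_Task 7 = ((14−2)/6)² = 4.000
te_Task 8 = (3 + 4·9 + 21)/6 = 60/6 = 10; σ²_Task 8 = ((21−3)/6)² = 9.000

Forward pass:
ES_Task 1 = 0; EF_Task 1 = 14
ES_Task 2 = 0; EF_Task 2 = 2
ES_Task 3 = 0; EF_Task 3 = 4
ES_Task 4 = 0; EF_Task 4 = 5
ES_Task 5 = 2; EF_Task 5 = 2+7 = 9
ES_Task 6 = 5; EF_Task 6 = 5+12 = 17
ES_Task 7 = 4; EF_Task 7 = 4+6 = 10
ES_Task 8 = max(EF_Task 1=14, EF_Task 3=4, EF_Task 5=9, EF_Task 6=17, EF_Task 7=10) = 17; EF_Task 8 = 17+10 = 27
Expected project duration μ = 27 days. Critical path: Task 4 → Task 6 → Task 8.

Variance along critical path = 1.778 + 1.778 + 9.000 = 12.556; σ = √12.556 = 3.543 days.
Z = (31 − 27) / 3.543 = 1.129
P(T ≤ 31) = Φ(1.129) ≈ 0.871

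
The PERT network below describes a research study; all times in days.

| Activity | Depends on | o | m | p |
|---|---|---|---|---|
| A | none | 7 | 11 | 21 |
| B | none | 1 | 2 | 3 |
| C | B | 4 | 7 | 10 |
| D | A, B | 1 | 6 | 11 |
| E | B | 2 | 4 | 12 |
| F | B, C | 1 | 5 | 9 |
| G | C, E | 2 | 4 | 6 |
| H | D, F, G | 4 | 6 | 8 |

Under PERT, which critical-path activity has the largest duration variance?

te_A = (7 + 4·11 + 21)/6 = 72/6 = 12; σ²_A = ((21−7)/6)² = 5.444
te_B = (1 + 4·2 + 3)/6 = 12/6 = 2; σ²_B = ((3−1)/6)² = 0.111
te_C = (4 + 4·7 + 10)/6 = 42/6 = 7; σ²_C = ((10−4)/6)² = 1.000
te_D = (1 + 4·6 + 11)/6 = 36/6 = 6; σ²_D = ((11−1)/6)² = 2.778
te_E = (2 + 4·4 + 12)/6 = 30/6 = 5; σ²_E = ((12−2)/6)² = 2.778
te_F = (1 + 4·5 + 9)/6 = 30/6 = 5; σ²_F = ((9−1)/6)² = 1.778
te_G = (2 + 4·4 + 6)/6 = 24/6 = 4; σ²_G = ((6−2)/6)² = 0.444
te_H = (4 + 4·6 + 8)/6 = 36/6 = 6; σ²_H = ((8−4)/6)² = 0.444

Forward pass:
ES_A = 0; EF_A = 12
ES_B = 0; EF_B = 2
ES_C = 2; EF_C = 2+7 = 9
ES_D = max(EF_A=12, EF_B=2) = 12; EF_D = 12+6 = 18
ES_E = 2; EF_E = 2+5 = 7
ES_F = max(EF_B=2, EF_C=9) = 9; EF_F = 9+5 = 14
ES_G = max(EF_C=9, EF_E=7) = 9; EF_G = 9+4 = 13
ES_H = max(EF_D=18, EF_F=14, EF_G=13) = 18; EF_H = 18+6 = 24
Expected project duration μ = 24 days. Critical path: A → D → H.

Variances on critical path: σ²_A=5.444, σ²_D=2.778, σ²_H=0.444.
Largest is σ²_A = 5.444.

A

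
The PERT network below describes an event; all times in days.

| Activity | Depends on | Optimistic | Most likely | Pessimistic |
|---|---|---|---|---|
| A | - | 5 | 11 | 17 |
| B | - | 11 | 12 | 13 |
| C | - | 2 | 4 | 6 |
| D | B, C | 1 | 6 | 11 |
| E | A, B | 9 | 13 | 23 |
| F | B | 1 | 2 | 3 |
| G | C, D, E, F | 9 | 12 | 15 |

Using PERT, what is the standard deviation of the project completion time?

2.56 days

te_A = (5 + 4·11 + 17)/6 = 66/6 = 11; σ²_A = ((17−5)/6)² = 4.000
te_B = (11 + 4·12 + 13)/6 = 72/6 = 12; σ²_B = ((13−11)/6)² = 0.111
te_C = (2 + 4·4 + 6)/6 = 24/6 = 4; σ²_C = ((6−2)/6)² = 0.444
te_D = (1 + 4·6 + 11)/6 = 36/6 = 6; σ²_D = ((11−1)/6)² = 2.778
te_E = (9 + 4·13 + 23)/6 = 84/6 = 14; σ²_E = ((23−9)/6)² = 5.444
te_F = (1 + 4·2 + 3)/6 = 12/6 = 2; σ²_F = ((3−1)/6)² = 0.111
te_G = (9 + 4·12 + 15)/6 = 72/6 = 12; σ²_G = ((15−9)/6)² = 1.000

Forward pass:
ES_A = 0; EF_A = 11
ES_B = 0; EF_B = 12
ES_C = 0; EF_C = 4
ES_D = max(EF_B=12, EF_C=4) = 12; EF_D = 12+6 = 18
ES_E = max(EF_A=11, EF_B=12) = 12; EF_E = 12+14 = 26
ES_F = 12; EF_F = 12+2 = 14
ES_G = max(EF_C=4, EF_D=18, EF_E=26, EF_F=14) = 26; EF_G = 26+12 = 38
Expected project duration μ = 38 days. Critical path: B → E → G.

Variance along critical path = 0.111 + 5.444 + 1.000 = 6.556
σ = √6.556 = 2.560 days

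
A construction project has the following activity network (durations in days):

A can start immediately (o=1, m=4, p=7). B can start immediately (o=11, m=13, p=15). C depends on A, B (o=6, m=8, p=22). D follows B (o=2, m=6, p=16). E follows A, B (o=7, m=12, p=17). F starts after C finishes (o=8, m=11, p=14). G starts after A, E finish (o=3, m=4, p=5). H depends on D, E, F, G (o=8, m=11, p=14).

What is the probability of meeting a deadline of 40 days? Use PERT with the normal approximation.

0.053

te_A = (1 + 4·4 + 7)/6 = 24/6 = 4; σ²_A = ((7−1)/6)² = 1.000
te_B = (11 + 4·13 + 15)/6 = 78/6 = 13; σ²_B = ((15−11)/6)² = 0.444
te_C = (6 + 4·8 + 22)/6 = 60/6 = 10; σ²_C = ((22−6)/6)² = 7.111
te_D = (2 + 4·6 + 16)/6 = 42/6 = 7; σ²_D = ((16−2)/6)² = 5.444
te_E = (7 + 4·12 + 17)/6 = 72/6 = 12; σ²_E = ((17−7)/6)² = 2.778
te_F = (8 + 4·11 + 14)/6 = 66/6 = 11; σ²_F = ((14−8)/6)² = 1.000
te_G = (3 + 4·4 + 5)/6 = 24/6 = 4; σ²_G = ((5−3)/6)² = 0.111
te_H = (8 + 4·11 + 14)/6 = 66/6 = 11; σ²_H = ((14−8)/6)² = 1.000

Forward pass:
ES_A = 0; EF_A = 4
ES_B = 0; EF_B = 13
ES_C = max(EF_A=4, EF_B=13) = 13; EF_C = 13+10 = 23
ES_D = 13; EF_D = 13+7 = 20
ES_E = max(EF_A=4, EF_B=13) = 13; EF_E = 13+12 = 25
ES_F = 23; EF_F = 23+11 = 34
ES_G = max(EF_A=4, EF_E=25) = 25; EF_G = 25+4 = 29
ES_H = max(EF_D=20, EF_E=25, EF_F=34, EF_G=29) = 34; EF_H = 34+11 = 45
Expected project duration μ = 45 days. Critical path: B → C → F → H.

Variance along critical path = 0.444 + 7.111 + 1.000 + 1.000 = 9.556; σ = √9.556 = 3.091 days.
Z = (40 − 45) / 3.091 = -1.617
P(T ≤ 40) = Φ(-1.617) ≈ 0.053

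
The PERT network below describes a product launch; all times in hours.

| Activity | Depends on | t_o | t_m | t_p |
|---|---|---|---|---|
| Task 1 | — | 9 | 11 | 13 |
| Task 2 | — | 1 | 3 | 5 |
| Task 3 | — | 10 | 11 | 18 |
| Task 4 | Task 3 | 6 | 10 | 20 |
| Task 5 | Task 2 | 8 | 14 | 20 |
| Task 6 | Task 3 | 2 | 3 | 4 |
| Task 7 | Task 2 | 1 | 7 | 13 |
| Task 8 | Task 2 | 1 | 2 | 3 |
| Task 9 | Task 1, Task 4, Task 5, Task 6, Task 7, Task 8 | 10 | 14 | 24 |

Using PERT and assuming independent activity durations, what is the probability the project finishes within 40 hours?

te_Task 1 = (9 + 4·11 + 13)/6 = 66/6 = 11; σ²_Task 1 = ((13−9)/6)² = 0.444
te_Task 2 = (1 + 4·3 + 5)/6 = 18/6 = 3; σ²_Task 2 = ((5−1)/6)² = 0.444
te_Task 3 = (10 + 4·11 + 18)/6 = 72/6 = 12; σ²_Task 3 = ((18−10)/6)² = 1.778
te_Task 4 = (6 + 4·10 + 20)/6 = 66/6 = 11; σ²_Task 4 = ((20−6)/6)² = 5.444
te_Task 5 = (8 + 4·14 + 20)/6 = 84/6 = 14; σ²_Task 5 = ((20−8)/6)² = 4.000
te_Task 6 = (2 + 4·3 + 4)/6 = 18/6 = 3; σ²_Task 6 = ((4−2)/6)² = 0.111
te_Task 7 = (1 + 4·7 + 13)/6 = 42/6 = 7; σ²_Task 7 = ((13−1)/6)² = 4.000
te_Task 8 = (1 + 4·2 + 3)/6 = 12/6 = 2; σ²_Task 8 = ((3−1)/6)² = 0.111
te_Task 9 = (10 + 4·14 + 24)/6 = 90/6 = 15; σ²_Task 9 = ((24−10)/6)² = 5.444

Forward pass:
ES_Task 1 = 0; EF_Task 1 = 11
ES_Task 2 = 0; EF_Task 2 = 3
ES_Task 3 = 0; EF_Task 3 = 12
ES_Task 4 = 12; EF_Task 4 = 12+11 = 23
ES_Task 5 = 3; EF_Task 5 = 3+14 = 17
ES_Task 6 = 12; EF_Task 6 = 12+3 = 15
ES_Task 7 = 3; EF_Task 7 = 3+7 = 10
ES_Task 8 = 3; EF_Task 8 = 3+2 = 5
ES_Task 9 = max(EF_Task 1=11, EF_Task 4=23, EF_Task 5=17, EF_Task 6=15, EF_Task 7=10, EF_Task 8=5) = 23; EF_Task 9 = 23+15 = 38
Expected project duration μ = 38 hours. Critical path: Task 3 → Task 4 → Task 9.

Variance along critical path = 1.778 + 5.444 + 5.444 = 12.667; σ = √12.667 = 3.559 hours.
Z = (40 − 38) / 3.559 = 0.562
P(T ≤ 40) = Φ(0.562) ≈ 0.713

0.713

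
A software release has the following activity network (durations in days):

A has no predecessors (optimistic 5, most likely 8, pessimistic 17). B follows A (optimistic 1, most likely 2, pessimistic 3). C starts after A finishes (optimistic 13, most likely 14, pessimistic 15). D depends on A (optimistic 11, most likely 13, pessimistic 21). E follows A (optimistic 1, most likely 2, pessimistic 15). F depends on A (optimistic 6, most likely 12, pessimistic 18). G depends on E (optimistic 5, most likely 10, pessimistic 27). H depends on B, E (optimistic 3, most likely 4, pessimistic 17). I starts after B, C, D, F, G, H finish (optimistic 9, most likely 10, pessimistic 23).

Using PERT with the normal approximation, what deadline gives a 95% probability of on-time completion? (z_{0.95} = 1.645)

te_A = (5 + 4·8 + 17)/6 = 54/6 = 9; σ²_A = ((17−5)/6)² = 4.000
te_B = (1 + 4·2 + 3)/6 = 12/6 = 2; σ²_B = ((3−1)/6)² = 0.111
te_C = (13 + 4·14 + 15)/6 = 84/6 = 14; σ²_C = ((15−13)/6)² = 0.111
te_D = (11 + 4·13 + 21)/6 = 84/6 = 14; σ²_D = ((21−11)/6)² = 2.778
te_E = (1 + 4·2 + 15)/6 = 24/6 = 4; σ²_E = ((15−1)/6)² = 5.444
te_F = (6 + 4·12 + 18)/6 = 72/6 = 12; σ²_F = ((18−6)/6)² = 4.000
te_G = (5 + 4·10 + 27)/6 = 72/6 = 12; σ²_G = ((27−5)/6)² = 13.444
te_H = (3 + 4·4 + 17)/6 = 36/6 = 6; σ²_H = ((17−3)/6)² = 5.444
te_I = (9 + 4·10 + 23)/6 = 72/6 = 12; σ²_I = ((23−9)/6)² = 5.444

Forward pass:
ES_A = 0; EF_A = 9
ES_B = 9; EF_B = 9+2 = 11
ES_C = 9; EF_C = 9+14 = 23
ES_D = 9; EF_D = 9+14 = 23
ES_E = 9; EF_E = 9+4 = 13
ES_F = 9; EF_F = 9+12 = 21
ES_G = 13; EF_G = 13+12 = 25
ES_H = max(EF_B=11, EF_E=13) = 13; EF_H = 13+6 = 19
ES_I = max(EF_B=11, EF_C=23, EF_D=23, EF_F=21, EF_G=25, EF_H=19) = 25; EF_I = 25+12 = 37
Expected project duration μ = 37 days. Critical path: A → E → G → I.

Variance along critical path = 4.000 + 5.444 + 13.444 + 5.444 = 28.333; σ = 5.323 days.
D = μ + z·σ = 37 + 1.645·5.323 = 45.8 days

45.8 days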